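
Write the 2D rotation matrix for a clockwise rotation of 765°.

Rotation matrix formula: [[cos θ, -sin θ], [sin θ, cos θ]]
A clockwise rotation by 765° is equivalent to a counterclockwise rotation by -765°.
For θ = -765°:
cos(-765°) = √2/2
sin(-765°) = -√2/2
Result: [[√2/2, √2/2], [-√2/2, √2/2]]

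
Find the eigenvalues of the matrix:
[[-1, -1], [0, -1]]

Characteristic equation: det(A - λI) = 0
λ² - (trace)λ + (det) = 0
trace = -1 + -1 = -2, det = (-1)(-1) - (-1)(0) = 1
λ² - (-2)λ + (1) = 0
λ = (-2 ± √((-2)² - 4·(1))) / 2 = (-2 ± √0) / 2
Solving: λ = -1, -1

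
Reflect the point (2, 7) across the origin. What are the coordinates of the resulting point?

Reflection across origin: (2, 7) → (-2, -7)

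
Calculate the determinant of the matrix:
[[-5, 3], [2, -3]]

For a 2×2 matrix [[a, b], [c, d]], det = ad - bc
det = (-5)(-3) - (3)(2) = 15 - 6 = 9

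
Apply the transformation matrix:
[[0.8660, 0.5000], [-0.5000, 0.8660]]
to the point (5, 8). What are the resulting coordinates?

Matrix multiplication:
[[0.8660, 0.5000], [-0.5000, 0.8660]] × [5, 8]ᵀ
= [(0.8660)(5) + (0.5000)(8), (-0.5000)(5) + (0.8660)(8)]ᵀ
= [8.3300, 4.4280]ᵀ
Result: (8.3300, 4.4280)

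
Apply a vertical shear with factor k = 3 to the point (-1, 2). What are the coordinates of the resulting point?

Shear matrix for vertical shear with factor k = 3:
[[1, 0], [3, 1]]
Result: (-1, 2) → (-1, -1)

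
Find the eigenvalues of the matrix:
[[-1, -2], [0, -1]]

Characteristic equation: det(A - λI) = 0
λ² - (trace)λ + (det) = 0
trace = -1 + -1 = -2, det = (-1)(-1) - (-2)(0) = 1
λ² - (-2)λ + (1) = 0
λ = (-2 ± √((-2)² - 4·(1))) / 2 = (-2 ± √0) / 2
Solving: λ = -1, -1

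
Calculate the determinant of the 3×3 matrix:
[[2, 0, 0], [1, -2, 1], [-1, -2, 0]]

Expansion along first row:
det = 2·det([[-2,1],[-2,0]]) - 0·det([[1,1],[-1,0]]) + 0·det([[1,-2],[-1,-2]])
    = 2·(-2·0 - 1·-2) - 0·(1·0 - 1·-1) + 0·(1·-2 - -2·-1)
    = 2·2 - 0·1 + 0·-4
    = 4 + 0 + 0 = 4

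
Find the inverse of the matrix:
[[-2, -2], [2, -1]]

For [[a,b],[c,d]], inverse = (1/det)·[[d,-b],[-c,a]]
det = (-2)(-1) - (-2)(2) = 2 - -4 = 6
Inverse = (1/6)·[[-1, 2], [-2, -2]]
= [[-1/6, 1/3], [-1/3, -1/3]]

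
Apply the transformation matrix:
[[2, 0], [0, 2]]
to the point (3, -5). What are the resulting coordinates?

Matrix multiplication:
[[2, 0], [0, 2]] × [3, -5]ᵀ
= [(2)(3) + (0)(-5), (0)(3) + (2)(-5)]ᵀ
= [6, -10]ᵀ
Result: (6, -10)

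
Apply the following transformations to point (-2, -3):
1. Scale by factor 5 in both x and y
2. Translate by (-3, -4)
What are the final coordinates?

Step 1: Scale (-2, -3) by 5 → (-10, -15)
Step 2: Translate by (-3, -4) → (-13, -19)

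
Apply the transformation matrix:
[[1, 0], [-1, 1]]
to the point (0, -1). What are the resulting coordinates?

Matrix multiplication:
[[1, 0], [-1, 1]] × [0, -1]ᵀ
= [(1)(0) + (0)(-1), (-1)(0) + (1)(-1)]ᵀ
= [0, -1]ᵀ
Result: (0, -1)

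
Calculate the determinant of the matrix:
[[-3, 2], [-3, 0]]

For a 2×2 matrix [[a, b], [c, d]], det = ad - bc
det = (-3)(0) - (2)(-3) = 0 - -6 = 6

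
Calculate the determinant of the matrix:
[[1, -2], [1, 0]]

For a 2×2 matrix [[a, b], [c, d]], det = ad - bc
det = (1)(0) - (-2)(1) = 0 - -2 = 2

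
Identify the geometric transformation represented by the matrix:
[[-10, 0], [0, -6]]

This matrix represents: non-uniform scaling by sx = -10, sy = -6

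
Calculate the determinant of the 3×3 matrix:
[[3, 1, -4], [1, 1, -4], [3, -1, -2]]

Expansion along first row:
det = 3·det([[1,-4],[-1,-2]]) - 1·det([[1,-4],[3,-2]]) + -4·det([[1,1],[3,-1]])
    = 3·(1·-2 - -4·-1) - 1·(1·-2 - -4·3) + -4·(1·-1 - 1·3)
    = 3·-6 - 1·10 + -4·-4
    = -18 + -10 + 16 = -12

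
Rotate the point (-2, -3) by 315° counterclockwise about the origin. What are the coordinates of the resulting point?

Rotation matrix for 315°: [[cos 315°, -sin 315°], [sin 315°, cos 315°]] ≈ [[0.707107, 0.707107], [-0.707107, 0.707107]]
[[0.707107, 0.707107], [-0.707107, 0.707107]] × [-2, -3]ᵀ ≈ [-3.5355, -0.7071]ᵀ
Result: (-3.5355, -0.7071)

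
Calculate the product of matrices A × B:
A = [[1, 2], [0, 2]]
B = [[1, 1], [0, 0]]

Matrix multiplication:
C[0][0] = 1×1 + 2×0 = 1
C[0][1] = 1×1 + 2×0 = 1
C[1][0] = 0×1 + 2×0 = 0
C[1][1] = 0×1 + 2×0 = 0
Result: [[1, 1], [0, 0]]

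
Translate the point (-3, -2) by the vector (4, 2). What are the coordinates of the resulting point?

Translation by (4, 2) (homogeneous matrix [[1, 0, 4], [0, 1, 2], [0, 0, 1]]):
x' = -3 + 4 = 1
y' = -2 + 2 = 0
Result: (1, 0)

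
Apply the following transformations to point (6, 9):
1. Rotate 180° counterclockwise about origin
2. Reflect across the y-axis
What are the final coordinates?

Step 1: Rotate 180° → (-6, -9)
Step 2: Reflect across y-axis → (6, -9)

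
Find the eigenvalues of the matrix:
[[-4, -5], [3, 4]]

Characteristic equation: det(A - λI) = 0
λ² - (trace)λ + (det) = 0
trace = -4 + 4 = 0, det = (-4)(4) - (-5)(3) = -1
λ² - (0)λ + (-1) = 0
λ = (0 ± √((0)² - 4·(-1))) / 2 = (0 ± √4) / 2
Solving: λ = -1, 1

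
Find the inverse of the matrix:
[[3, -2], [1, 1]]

For [[a,b],[c,d]], inverse = (1/det)·[[d,-b],[-c,a]]
det = (3)(1) - (-2)(1) = 3 - -2 = 5
Inverse = (1/5)·[[1, 2], [-1, 3]]
= [[1/5, 2/5], [-1/5, 3/5]]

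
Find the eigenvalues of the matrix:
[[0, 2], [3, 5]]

Characteristic equation: det(A - λI) = 0
λ² - (trace)λ + (det) = 0
trace = 0 + 5 = 5, det = (0)(5) - (2)(3) = -6
λ² - (5)λ + (-6) = 0
λ = (5 ± √((5)² - 4·(-6))) / 2 = (5 ± √49) / 2
Solving: λ = -1, 6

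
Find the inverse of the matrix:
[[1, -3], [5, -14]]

For [[a,b],[c,d]], inverse = (1/det)·[[d,-b],[-c,a]]
det = (1)(-14) - (-3)(5) = -14 - -15 = 1
Inverse = [[-14, 3], [-5, 1]]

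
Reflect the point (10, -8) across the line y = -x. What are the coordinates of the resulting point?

Reflection across line y = -x: (10, -8) → (8, -10)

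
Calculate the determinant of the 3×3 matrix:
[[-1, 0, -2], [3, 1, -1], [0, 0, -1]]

Expansion along first row:
det = -1·det([[1,-1],[0,-1]]) - 0·det([[3,-1],[0,-1]]) + -2·det([[3,1],[0,0]])
    = -1·(1·-1 - -1·0) - 0·(3·-1 - -1·0) + -2·(3·0 - 1·0)
    = -1·-1 - 0·-3 + -2·0
    = 1 + 0 + 0 = 1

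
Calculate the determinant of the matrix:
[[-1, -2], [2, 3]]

For a 2×2 matrix [[a, b], [c, d]], det = ad - bc
det = (-1)(3) - (-2)(2) = -3 - -4 = 1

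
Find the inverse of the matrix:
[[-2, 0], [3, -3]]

For [[a,b],[c,d]], inverse = (1/det)·[[d,-b],[-c,a]]
det = (-2)(-3) - (0)(3) = 6 - 0 = 6
Inverse = (1/6)·[[-3, 0], [-3, -2]]
= [[-1/2, 0], [-1/2, -1/3]]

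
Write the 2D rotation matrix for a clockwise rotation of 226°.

Rotation matrix formula: [[cos θ, -sin θ], [sin θ, cos θ]]
A clockwise rotation by 226° is equivalent to a counterclockwise rotation by -226°.
For θ = -226°:
cos(-226°) = -0.6947
sin(-226°) = 0.7193
Result: [[-0.6947, -0.7193], [0.7193, -0.6947]]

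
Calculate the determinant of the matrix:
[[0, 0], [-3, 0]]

For a 2×2 matrix [[a, b], [c, d]], det = ad - bc
det = (0)(0) - (0)(-3) = 0 - 0 = 0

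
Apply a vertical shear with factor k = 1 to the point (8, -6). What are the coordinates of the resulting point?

Shear matrix for vertical shear with factor k = 1:
[[1, 0], [1, 1]]
Result: (8, -6) → (8, 2)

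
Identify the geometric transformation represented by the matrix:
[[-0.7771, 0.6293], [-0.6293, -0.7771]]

This matrix represents: rotation by 219° counterclockwise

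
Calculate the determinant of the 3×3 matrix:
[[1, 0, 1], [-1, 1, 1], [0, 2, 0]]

Expansion along first row:
det = 1·det([[1,1],[2,0]]) - 0·det([[-1,1],[0,0]]) + 1·det([[-1,1],[0,2]])
    = 1·(1·0 - 1·2) - 0·(-1·0 - 1·0) + 1·(-1·2 - 1·0)
    = 1·-2 - 0·0 + 1·-2
    = -2 + 0 + -2 = -4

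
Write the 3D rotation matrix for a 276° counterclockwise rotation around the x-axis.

Rotation matrix for counterclockwise 276° around x-axis:
cos(276°) = 0.1045, sin(276°) = -0.9945
Result: [[1, 0, 0], [0, 0.1045, 0.9945], [0, -0.9945, 0.1045]]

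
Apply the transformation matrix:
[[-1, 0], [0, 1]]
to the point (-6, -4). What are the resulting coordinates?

Matrix multiplication:
[[-1, 0], [0, 1]] × [-6, -4]ᵀ
= [(-1)(-6) + (0)(-4), (0)(-6) + (1)(-4)]ᵀ
= [6, -4]ᵀ
Result: (6, -4)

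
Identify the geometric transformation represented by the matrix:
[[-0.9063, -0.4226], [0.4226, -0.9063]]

This matrix represents: rotation by 155° counterclockwise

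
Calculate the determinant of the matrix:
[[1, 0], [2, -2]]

For a 2×2 matrix [[a, b], [c, d]], det = ad - bc
det = (1)(-2) - (0)(2) = -2 - 0 = -2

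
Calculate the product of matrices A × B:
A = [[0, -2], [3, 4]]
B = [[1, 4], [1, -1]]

Matrix multiplication:
C[0][0] = 0×1 + -2×1 = -2
C[0][1] = 0×4 + -2×-1 = 2
C[1][0] = 3×1 + 4×1 = 7
C[1][1] = 3×4 + 4×-1 = 8
Result: [[-2, 2], [7, 8]]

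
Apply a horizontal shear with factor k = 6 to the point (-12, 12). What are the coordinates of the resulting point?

Shear matrix for horizontal shear with factor k = 6:
[[1, 6], [0, 1]]
Result: (-12, 12) → (60, 12)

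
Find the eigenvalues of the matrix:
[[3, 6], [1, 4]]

Characteristic equation: det(A - λI) = 0
λ² - (trace)λ + (det) = 0
trace = 3 + 4 = 7, det = (3)(4) - (6)(1) = 6
λ² - (7)λ + (6) = 0
λ = (7 ± √((7)² - 4·(6))) / 2 = (7 ± √25) / 2
Solving: λ = 1, 6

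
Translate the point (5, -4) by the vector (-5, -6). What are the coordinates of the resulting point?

Translation by (-5, -6) (homogeneous matrix [[1, 0, -5], [0, 1, -6], [0, 0, 1]]):
x' = 5 + -5 = 0
y' = -4 + -6 = -10
Result: (0, -10)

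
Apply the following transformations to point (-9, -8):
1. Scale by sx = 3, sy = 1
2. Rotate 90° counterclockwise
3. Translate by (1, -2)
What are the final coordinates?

Step 1: Scale → (-27, -8)
Step 2: Rotate 90° → (8, -27)
Step 3: Translate → (9, -29)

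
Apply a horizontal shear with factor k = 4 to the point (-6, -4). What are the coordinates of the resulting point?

Shear matrix for horizontal shear with factor k = 4:
[[1, 4], [0, 1]]
Result: (-6, -4) → (-22, -4)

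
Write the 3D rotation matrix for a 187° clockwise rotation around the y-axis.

Rotation matrix for clockwise 187° around y-axis:
A clockwise rotation by 187° is a counterclockwise rotation by -187°.
cos(-187°) = -0.9925, sin(-187°) = 0.1219
Result: [[-0.9925, 0, 0.1219], [0, 1, 0], [-0.1219, 0, -0.9925]]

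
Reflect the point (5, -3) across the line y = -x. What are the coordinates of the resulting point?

Reflection across line y = -x: (5, -3) → (3, -5)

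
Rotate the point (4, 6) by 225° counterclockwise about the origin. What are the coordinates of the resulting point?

Rotation matrix for 225°: [[cos 225°, -sin 225°], [sin 225°, cos 225°]] ≈ [[-0.707107, 0.707107], [-0.707107, -0.707107]]
[[-0.707107, 0.707107], [-0.707107, -0.707107]] × [4, 6]ᵀ ≈ [1.4142, -7.0711]ᵀ
Result: (1.4142, -7.0711)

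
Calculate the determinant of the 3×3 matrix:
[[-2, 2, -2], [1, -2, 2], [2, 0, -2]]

Expansion along first row:
det = -2·det([[-2,2],[0,-2]]) - 2·det([[1,2],[2,-2]]) + -2·det([[1,-2],[2,0]])
    = -2·(-2·-2 - 2·0) - 2·(1·-2 - 2·2) + -2·(1·0 - -2·2)
    = -2·4 - 2·-6 + -2·4
    = -8 + 12 + -8 = -4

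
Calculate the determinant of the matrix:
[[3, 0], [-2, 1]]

For a 2×2 matrix [[a, b], [c, d]], det = ad - bc
det = (3)(1) - (0)(-2) = 3 - 0 = 3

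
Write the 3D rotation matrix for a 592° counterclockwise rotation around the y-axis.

Rotation matrix for counterclockwise 592° around y-axis:
cos(592°) = -0.6157, sin(592°) = -0.7880
Result: [[-0.6157, 0, -0.7880], [0, 1, 0], [0.7880, 0, -0.6157]]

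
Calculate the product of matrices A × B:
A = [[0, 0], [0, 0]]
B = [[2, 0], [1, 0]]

Matrix multiplication:
C[0][0] = 0×2 + 0×1 = 0
C[0][1] = 0×0 + 0×0 = 0
C[1][0] = 0×2 + 0×1 = 0
C[1][1] = 0×0 + 0×0 = 0
Result: [[0, 0], [0, 0]]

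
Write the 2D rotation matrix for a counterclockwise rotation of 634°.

Rotation matrix formula: [[cos θ, -sin θ], [sin θ, cos θ]]
For θ = 634°:
cos(634°) = 0.0698
sin(634°) = -0.9976
Result: [[0.0698, 0.9976], [-0.9976, 0.0698]]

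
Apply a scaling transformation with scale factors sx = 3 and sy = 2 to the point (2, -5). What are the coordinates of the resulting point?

Scaling matrix:
[[3, 0], [0, 2]]
Result: (2 × 3, -5 × 2) = (6, -10)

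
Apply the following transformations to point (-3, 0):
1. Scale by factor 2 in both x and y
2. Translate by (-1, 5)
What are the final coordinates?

Step 1: Scale (-3, 0) by 2 → (-6, 0)
Step 2: Translate by (-1, 5) → (-7, 5)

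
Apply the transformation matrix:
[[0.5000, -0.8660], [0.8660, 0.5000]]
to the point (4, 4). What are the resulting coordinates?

Matrix multiplication:
[[0.5000, -0.8660], [0.8660, 0.5000]] × [4, 4]ᵀ
= [(0.5000)(4) + (-0.8660)(4), (0.8660)(4) + (0.5000)(4)]ᵀ
= [-1.4640, 5.4640]ᵀ
Result: (-1.4640, 5.4640)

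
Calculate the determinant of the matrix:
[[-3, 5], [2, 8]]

For a 2×2 matrix [[a, b], [c, d]], det = ad - bc
det = (-3)(8) - (5)(2) = -24 - 10 = -34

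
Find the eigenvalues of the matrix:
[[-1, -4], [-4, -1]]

Characteristic equation: det(A - λI) = 0
λ² - (trace)λ + (det) = 0
trace = -1 + -1 = -2, det = (-1)(-1) - (-4)(-4) = -15
λ² - (-2)λ + (-15) = 0
λ = (-2 ± √((-2)² - 4·(-15))) / 2 = (-2 ± √64) / 2
Solving: λ = -5, 3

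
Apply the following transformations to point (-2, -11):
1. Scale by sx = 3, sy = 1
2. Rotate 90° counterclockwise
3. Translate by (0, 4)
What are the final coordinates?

Step 1: Scale → (-6, -11)
Step 2: Rotate 90° → (11, -6)
Step 3: Translate → (11, -2)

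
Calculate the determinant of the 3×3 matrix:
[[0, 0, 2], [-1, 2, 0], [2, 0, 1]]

Expansion along first row:
det = 0·det([[2,0],[0,1]]) - 0·det([[-1,0],[2,1]]) + 2·det([[-1,2],[2,0]])
    = 0·(2·1 - 0·0) - 0·(-1·1 - 0·2) + 2·(-1·0 - 2·2)
    = 0·2 - 0·-1 + 2·-4
    = 0 + 0 + -8 = -8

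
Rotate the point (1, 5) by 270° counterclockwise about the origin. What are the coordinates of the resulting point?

Rotation matrix for 270°: [[cos 270°, -sin 270°], [sin 270°, cos 270°]] = [[0, 1], [-1, 0]]
[[0, 1], [-1, 0]] × [1, 5]ᵀ = [5, -1]ᵀ
Result: (5, -1)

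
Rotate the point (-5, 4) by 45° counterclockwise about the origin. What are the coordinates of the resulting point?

Rotation matrix for 45°: [[cos 45°, -sin 45°], [sin 45°, cos 45°]] ≈ [[0.707107, -0.707107], [0.707107, 0.707107]]
[[0.707107, -0.707107], [0.707107, 0.707107]] × [-5, 4]ᵀ ≈ [-6.3640, -0.7071]ᵀ
Result: (-6.3640, -0.7071)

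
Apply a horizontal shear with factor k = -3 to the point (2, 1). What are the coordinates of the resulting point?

Shear matrix for horizontal shear with factor k = -3:
[[1, -3], [0, 1]]
Result: (2, 1) → (-1, 1)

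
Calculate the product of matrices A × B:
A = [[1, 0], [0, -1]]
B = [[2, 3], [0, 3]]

Matrix multiplication:
C[0][0] = 1×2 + 0×0 = 2
C[0][1] = 1×3 + 0×3 = 3
C[1][0] = 0×2 + -1×0 = 0
C[1][1] = 0×3 + -1×3 = -3
Result: [[2, 3], [0, -3]]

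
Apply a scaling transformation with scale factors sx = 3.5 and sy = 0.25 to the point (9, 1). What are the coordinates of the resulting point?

Scaling matrix:
[[3.50, 0], [0, 0.25]]
Result: (9 × 3.5, 1 × 0.25) = (31.5, 0.25)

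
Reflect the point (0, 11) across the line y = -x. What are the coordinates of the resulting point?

Reflection across line y = -x: (0, 11) → (-11, 0)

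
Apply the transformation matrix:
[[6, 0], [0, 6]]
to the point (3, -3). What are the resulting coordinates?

Matrix multiplication:
[[6, 0], [0, 6]] × [3, -3]ᵀ
= [(6)(3) + (0)(-3), (0)(3) + (6)(-3)]ᵀ
= [18, -18]ᵀ
Result: (18, -18)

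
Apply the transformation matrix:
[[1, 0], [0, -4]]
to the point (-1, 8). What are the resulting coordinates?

Matrix multiplication:
[[1, 0], [0, -4]] × [-1, 8]ᵀ
= [(1)(-1) + (0)(8), (0)(-1) + (-4)(8)]ᵀ
= [-1, -32]ᵀ
Result: (-1, -32)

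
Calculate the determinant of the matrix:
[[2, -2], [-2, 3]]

For a 2×2 matrix [[a, b], [c, d]], det = ad - bc
det = (2)(3) - (-2)(-2) = 6 - 4 = 2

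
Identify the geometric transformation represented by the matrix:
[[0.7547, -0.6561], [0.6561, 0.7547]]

This matrix represents: rotation by 41° counterclockwise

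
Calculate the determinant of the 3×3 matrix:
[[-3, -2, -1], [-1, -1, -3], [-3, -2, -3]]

Expansion along first row:
det = -3·det([[-1,-3],[-2,-3]]) - -2·det([[-1,-3],[-3,-3]]) + -1·det([[-1,-1],[-3,-2]])
    = -3·(-1·-3 - -3·-2) - -2·(-1·-3 - -3·-3) + -1·(-1·-2 - -1·-3)
    = -3·-3 - -2·-6 + -1·-1
    = 9 + -12 + 1 = -2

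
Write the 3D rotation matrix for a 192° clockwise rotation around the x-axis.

Rotation matrix for clockwise 192° around x-axis:
A clockwise rotation by 192° is a counterclockwise rotation by -192°.
cos(-192°) = -0.9781, sin(-192°) = 0.2079
Result: [[1, 0, 0], [0, -0.9781, -0.2079], [0, 0.2079, -0.9781]]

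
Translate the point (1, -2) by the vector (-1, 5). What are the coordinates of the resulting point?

Translation by (-1, 5) (homogeneous matrix [[1, 0, -1], [0, 1, 5], [0, 0, 1]]):
x' = 1 + -1 = 0
y' = -2 + 5 = 3
Result: (0, 3)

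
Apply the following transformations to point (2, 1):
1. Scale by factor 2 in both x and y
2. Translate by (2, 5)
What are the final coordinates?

Step 1: Scale (2, 1) by 2 → (4, 2)
Step 2: Translate by (2, 5) → (6, 7)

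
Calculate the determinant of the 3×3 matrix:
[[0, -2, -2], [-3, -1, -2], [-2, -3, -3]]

Expansion along first row:
det = 0·det([[-1,-2],[-3,-3]]) - -2·det([[-3,-2],[-2,-3]]) + -2·det([[-3,-1],[-2,-3]])
    = 0·(-1·-3 - -2·-3) - -2·(-3·-3 - -2·-2) + -2·(-3·-3 - -1·-2)
    = 0·-3 - -2·5 + -2·7
    = 0 + 10 + -14 = -4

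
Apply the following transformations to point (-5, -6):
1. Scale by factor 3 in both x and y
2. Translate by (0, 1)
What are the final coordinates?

Step 1: Scale (-5, -6) by 3 → (-15, -18)
Step 2: Translate by (0, 1) → (-15, -17)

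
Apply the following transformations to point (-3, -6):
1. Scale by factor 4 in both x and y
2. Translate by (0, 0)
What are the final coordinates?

Step 1: Scale (-3, -6) by 4 → (-12, -24)
Step 2: Translate by (0, 0) → (-12, -24)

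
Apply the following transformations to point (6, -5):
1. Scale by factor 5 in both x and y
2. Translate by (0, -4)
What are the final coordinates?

Step 1: Scale (6, -5) by 5 → (30, -25)
Step 2: Translate by (0, -4) → (30, -29)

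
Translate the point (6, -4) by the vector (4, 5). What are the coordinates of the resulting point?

Translation by (4, 5) (homogeneous matrix [[1, 0, 4], [0, 1, 5], [0, 0, 1]]):
x' = 6 + 4 = 10
y' = -4 + 5 = 1
Result: (10, 1)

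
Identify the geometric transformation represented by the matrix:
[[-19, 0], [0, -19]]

This matrix represents: uniform scaling by factor -19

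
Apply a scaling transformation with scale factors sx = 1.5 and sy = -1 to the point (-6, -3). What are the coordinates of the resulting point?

Scaling matrix:
[[1.50, 0], [0, -1]]
Result: (-6 × 1.5, -3 × -1) = (-9, 3)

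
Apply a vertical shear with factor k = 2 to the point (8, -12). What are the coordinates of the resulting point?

Shear matrix for vertical shear with factor k = 2:
[[1, 0], [2, 1]]
Result: (8, -12) → (8, 4)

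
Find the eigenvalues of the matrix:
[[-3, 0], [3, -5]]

Characteristic equation: det(A - λI) = 0
λ² - (trace)λ + (det) = 0
trace = -3 + -5 = -8, det = (-3)(-5) - (0)(3) = 15
λ² - (-8)λ + (15) = 0
λ = (-8 ± √((-8)² - 4·(15))) / 2 = (-8 ± √4) / 2
Solving: λ = -5, -3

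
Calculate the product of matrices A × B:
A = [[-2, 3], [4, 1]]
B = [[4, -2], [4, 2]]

Matrix multiplication:
C[0][0] = -2×4 + 3×4 = 4
C[0][1] = -2×-2 + 3×2 = 10
C[1][0] = 4×4 + 1×4 = 20
C[1][1] = 4×-2 + 1×2 = -6
Result: [[4, 10], [20, -6]]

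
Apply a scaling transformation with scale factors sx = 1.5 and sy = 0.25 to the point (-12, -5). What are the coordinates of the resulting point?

Scaling matrix:
[[1.50, 0], [0, 0.25]]
Result: (-12 × 1.5, -5 × 0.25) = (-18, -1.25)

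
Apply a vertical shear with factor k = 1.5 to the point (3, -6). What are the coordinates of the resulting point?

Shear matrix for vertical shear with factor k = 1.5:
[[1, 0], [1.50, 1]]
Result: (3, -6) → (3, -1.5)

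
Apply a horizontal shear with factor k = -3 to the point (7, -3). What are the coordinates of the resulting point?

Shear matrix for horizontal shear with factor k = -3:
[[1, -3], [0, 1]]
Result: (7, -3) → (16, -3)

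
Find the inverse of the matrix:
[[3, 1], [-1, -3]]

For [[a,b],[c,d]], inverse = (1/det)·[[d,-b],[-c,a]]
det = (3)(-3) - (1)(-1) = -9 - -1 = -8
Inverse = (1/-8)·[[-3, -1], [1, 3]]
= [[3/8, 1/8], [-1/8, -3/8]]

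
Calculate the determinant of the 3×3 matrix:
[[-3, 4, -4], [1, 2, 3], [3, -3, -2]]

Expansion along first row:
det = -3·det([[2,3],[-3,-2]]) - 4·det([[1,3],[3,-2]]) + -4·det([[1,2],[3,-3]])
    = -3·(2·-2 - 3·-3) - 4·(1·-2 - 3·3) + -4·(1·-3 - 2·3)
    = -3·5 - 4·-11 + -4·-9
    = -15 + 44 + 36 = 65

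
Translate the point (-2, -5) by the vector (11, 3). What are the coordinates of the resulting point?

Translation by (11, 3) (homogeneous matrix [[1, 0, 11], [0, 1, 3], [0, 0, 1]]):
x' = -2 + 11 = 9
y' = -5 + 3 = -2
Result: (9, -2)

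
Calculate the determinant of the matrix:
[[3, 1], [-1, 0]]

For a 2×2 matrix [[a, b], [c, d]], det = ad - bc
det = (3)(0) - (1)(-1) = 0 - -1 = 1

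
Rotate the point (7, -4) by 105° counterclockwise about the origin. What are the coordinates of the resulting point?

Rotation matrix for 105°: [[cos 105°, -sin 105°], [sin 105°, cos 105°]] ≈ [[-0.258819, -0.965926], [0.965926, -0.258819]]
[[-0.258819, -0.965926], [0.965926, -0.258819]] × [7, -4]ᵀ ≈ [2.0520, 7.7968]ᵀ
Result: (2.0520, 7.7968)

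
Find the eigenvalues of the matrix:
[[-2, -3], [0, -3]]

Characteristic equation: det(A - λI) = 0
λ² - (trace)λ + (det) = 0
trace = -2 + -3 = -5, det = (-2)(-3) - (-3)(0) = 6
λ² - (-5)λ + (6) = 0
λ = (-5 ± √((-5)² - 4·(6))) / 2 = (-5 ± √1) / 2
Solving: λ = -3, -2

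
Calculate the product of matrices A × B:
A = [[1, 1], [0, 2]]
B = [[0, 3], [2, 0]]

Matrix multiplication:
C[0][0] = 1×0 + 1×2 = 2
C[0][1] = 1×3 + 1×0 = 3
C[1][0] = 0×0 + 2×2 = 4
C[1][1] = 0×3 + 2×0 = 0
Result: [[2, 3], [4, 0]]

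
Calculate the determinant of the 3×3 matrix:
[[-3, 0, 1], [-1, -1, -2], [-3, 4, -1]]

Expansion along first row:
det = -3·det([[-1,-2],[4,-1]]) - 0·det([[-1,-2],[-3,-1]]) + 1·det([[-1,-1],[-3,4]])
    = -3·(-1·-1 - -2·4) - 0·(-1·-1 - -2·-3) + 1·(-1·4 - -1·-3)
    = -3·9 - 0·-5 + 1·-7
    = -27 + 0 + -7 = -34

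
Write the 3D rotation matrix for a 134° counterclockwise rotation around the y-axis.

Rotation matrix for counterclockwise 134° around y-axis:
cos(134°) = -0.6947, sin(134°) = 0.7193
Result: [[-0.6947, 0, 0.7193], [0, 1, 0], [-0.7193, 0, -0.6947]]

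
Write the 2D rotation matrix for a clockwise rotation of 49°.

Rotation matrix formula: [[cos θ, -sin θ], [sin θ, cos θ]]
A clockwise rotation by 49° is equivalent to a counterclockwise rotation by -49°.
For θ = -49°:
cos(-49°) = 0.6561
sin(-49°) = -0.7547
Result: [[0.6561, 0.7547], [-0.7547, 0.6561]]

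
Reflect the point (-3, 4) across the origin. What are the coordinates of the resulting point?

Reflection across origin: (-3, 4) → (3, -4)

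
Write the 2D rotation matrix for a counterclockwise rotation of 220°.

Rotation matrix formula: [[cos θ, -sin θ], [sin θ, cos θ]]
For θ = 220°:
cos(220°) = -0.7660
sin(220°) = -0.6428
Result: [[-0.7660, 0.6428], [-0.6428, -0.7660]]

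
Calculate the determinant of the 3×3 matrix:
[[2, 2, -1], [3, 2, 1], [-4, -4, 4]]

Expansion along first row:
det = 2·det([[2,1],[-4,4]]) - 2·det([[3,1],[-4,4]]) + -1·det([[3,2],[-4,-4]])
    = 2·(2·4 - 1·-4) - 2·(3·4 - 1·-4) + -1·(3·-4 - 2·-4)
    = 2·12 - 2·16 + -1·-4
    = 24 + -32 + 4 = -4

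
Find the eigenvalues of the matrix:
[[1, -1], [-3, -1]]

Characteristic equation: det(A - λI) = 0
λ² - (trace)λ + (det) = 0
trace = 1 + -1 = 0, det = (1)(-1) - (-1)(-3) = -4
λ² - (0)λ + (-4) = 0
λ = (0 ± √((0)² - 4·(-4))) / 2 = (0 ± √16) / 2
Solving: λ = -2, 2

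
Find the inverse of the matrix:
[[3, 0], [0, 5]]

For [[a,b],[c,d]], inverse = (1/det)·[[d,-b],[-c,a]]
det = (3)(5) - (0)(0) = 15 - 0 = 15
Inverse = (1/15)·[[5, 0], [0, 3]]
= [[1/3, 0], [0, 1/5]]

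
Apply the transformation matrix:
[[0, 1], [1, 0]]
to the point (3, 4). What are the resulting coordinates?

Matrix multiplication:
[[0, 1], [1, 0]] × [3, 4]ᵀ
= [(0)(3) + (1)(4), (1)(3) + (0)(4)]ᵀ
= [4, 3]ᵀ
Result: (4, 3)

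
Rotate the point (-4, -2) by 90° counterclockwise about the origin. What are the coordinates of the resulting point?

Rotation matrix for 90°: [[cos 90°, -sin 90°], [sin 90°, cos 90°]] = [[0, -1], [1, 0]]
[[0, -1], [1, 0]] × [-4, -2]ᵀ = [2, -4]ᵀ
Result: (2, -4)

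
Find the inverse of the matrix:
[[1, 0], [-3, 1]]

For [[a,b],[c,d]], inverse = (1/det)·[[d,-b],[-c,a]]
det = (1)(1) - (0)(-3) = 1 - 0 = 1
Inverse = [[1, 0], [3, 1]]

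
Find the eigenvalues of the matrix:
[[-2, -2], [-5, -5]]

Characteristic equation: det(A - λI) = 0
λ² - (trace)λ + (det) = 0
trace = -2 + -5 = -7, det = (-2)(-5) - (-2)(-5) = 0
λ² - (-7)λ + (0) = 0
λ = (-7 ± √((-7)² - 4·(0))) / 2 = (-7 ± √49) / 2
Solving: λ = -7, 0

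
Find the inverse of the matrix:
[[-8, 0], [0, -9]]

For [[a,b],[c,d]], inverse = (1/det)·[[d,-b],[-c,a]]
det = (-8)(-9) - (0)(0) = 72 - 0 = 72
Inverse = (1/72)·[[-9, 0], [0, -8]]
= [[-1/8, 0], [0, -1/9]]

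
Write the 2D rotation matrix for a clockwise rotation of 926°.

Rotation matrix formula: [[cos θ, -sin θ], [sin θ, cos θ]]
A clockwise rotation by 926° is equivalent to a counterclockwise rotation by -926°.
For θ = -926°:
cos(-926°) = -0.8988
sin(-926°) = 0.4384
Result: [[-0.8988, -0.4384], [0.4384, -0.8988]]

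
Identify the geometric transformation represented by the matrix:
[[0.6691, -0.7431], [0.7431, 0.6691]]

This matrix represents: rotation by 48° counterclockwise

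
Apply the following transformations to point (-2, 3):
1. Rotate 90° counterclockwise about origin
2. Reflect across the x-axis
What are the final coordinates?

Step 1: Rotate 90° → (-3, -2)
Step 2: Reflect across x-axis → (-3, 2)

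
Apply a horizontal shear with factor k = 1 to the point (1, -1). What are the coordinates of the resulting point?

Shear matrix for horizontal shear with factor k = 1:
[[1, 1], [0, 1]]
Result: (1, -1) → (0, -1)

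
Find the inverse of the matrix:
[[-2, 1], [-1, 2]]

For [[a,b],[c,d]], inverse = (1/det)·[[d,-b],[-c,a]]
det = (-2)(2) - (1)(-1) = -4 - -1 = -3
Inverse = (1/-3)·[[2, -1], [1, -2]]
= [[-2/3, 1/3], [-1/3, 2/3]]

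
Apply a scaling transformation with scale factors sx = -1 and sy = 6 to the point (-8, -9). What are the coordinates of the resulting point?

Scaling matrix:
[[-1, 0], [0, 6]]
Result: (-8 × -1, -9 × 6) = (8, -54)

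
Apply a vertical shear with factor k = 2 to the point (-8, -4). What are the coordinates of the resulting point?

Shear matrix for vertical shear with factor k = 2:
[[1, 0], [2, 1]]
Result: (-8, -4) → (-8, -20)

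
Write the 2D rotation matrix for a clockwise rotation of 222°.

Rotation matrix formula: [[cos θ, -sin θ], [sin θ, cos θ]]
A clockwise rotation by 222° is equivalent to a counterclockwise rotation by -222°.
For θ = -222°:
cos(-222°) = -0.7431
sin(-222°) = 0.6691
Result: [[-0.7431, -0.6691], [0.6691, -0.7431]]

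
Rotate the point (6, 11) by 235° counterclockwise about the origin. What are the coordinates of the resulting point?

Rotation matrix for 235°: [[cos 235°, -sin 235°], [sin 235°, cos 235°]] ≈ [[-0.573576, 0.819152], [-0.819152, -0.573576]]
[[-0.573576, 0.819152], [-0.819152, -0.573576]] × [6, 11]ᵀ ≈ [5.5692, -11.2243]ᵀ
Result: (5.5692, -11.2243)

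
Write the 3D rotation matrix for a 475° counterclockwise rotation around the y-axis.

Rotation matrix for counterclockwise 475° around y-axis:
cos(475°) = -0.4226, sin(475°) = 0.9063
Result: [[-0.4226, 0, 0.9063], [0, 1, 0], [-0.9063, 0, -0.4226]]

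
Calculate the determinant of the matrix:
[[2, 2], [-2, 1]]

For a 2×2 matrix [[a, b], [c, d]], det = ad - bc
det = (2)(1) - (2)(-2) = 2 - -4 = 6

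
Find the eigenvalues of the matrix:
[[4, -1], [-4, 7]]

Characteristic equation: det(A - λI) = 0
λ² - (trace)λ + (det) = 0
trace = 4 + 7 = 11, det = (4)(7) - (-1)(-4) = 24
λ² - (11)λ + (24) = 0
λ = (11 ± √((11)² - 4·(24))) / 2 = (11 ± √25) / 2
Solving: λ = 3, 8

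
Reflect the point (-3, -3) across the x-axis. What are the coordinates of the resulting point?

Reflection across x-axis: (-3, -3) → (-3, 3)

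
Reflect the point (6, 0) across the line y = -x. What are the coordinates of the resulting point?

Reflection across line y = -x: (6, 0) → (0, -6)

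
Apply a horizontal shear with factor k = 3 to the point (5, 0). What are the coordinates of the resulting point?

Shear matrix for horizontal shear with factor k = 3:
[[1, 3], [0, 1]]
Result: (5, 0) → (5, 0)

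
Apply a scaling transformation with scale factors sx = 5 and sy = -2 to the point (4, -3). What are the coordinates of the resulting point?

Scaling matrix:
[[5, 0], [0, -2]]
Result: (4 × 5, -3 × -2) = (20, 6)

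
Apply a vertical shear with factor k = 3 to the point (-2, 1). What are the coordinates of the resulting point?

Shear matrix for vertical shear with factor k = 3:
[[1, 0], [3, 1]]
Result: (-2, 1) → (-2, -5)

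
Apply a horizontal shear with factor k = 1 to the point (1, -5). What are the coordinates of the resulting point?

Shear matrix for horizontal shear with factor k = 1:
[[1, 1], [0, 1]]
Result: (1, -5) → (-4, -5)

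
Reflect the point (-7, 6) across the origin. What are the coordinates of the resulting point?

Reflection across origin: (-7, 6) → (7, -6)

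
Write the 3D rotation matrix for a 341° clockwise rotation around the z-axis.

Rotation matrix for clockwise 341° around z-axis:
A clockwise rotation by 341° is a counterclockwise rotation by -341°.
cos(-341°) = 0.9455, sin(-341°) = 0.3256
Result: [[0.9455, -0.3256, 0], [0.3256, 0.9455, 0], [0, 0, 1]]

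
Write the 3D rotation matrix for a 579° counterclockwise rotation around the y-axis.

Rotation matrix for counterclockwise 579° around y-axis:
cos(579°) = -0.7771, sin(579°) = -0.6293
Result: [[-0.7771, 0, -0.6293], [0, 1, 0], [0.6293, 0, -0.7771]]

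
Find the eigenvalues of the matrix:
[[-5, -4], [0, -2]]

Characteristic equation: det(A - λI) = 0
λ² - (trace)λ + (det) = 0
trace = -5 + -2 = -7, det = (-5)(-2) - (-4)(0) = 10
λ² - (-7)λ + (10) = 0
λ = (-7 ± √((-7)² - 4·(10))) / 2 = (-7 ± √9) / 2
Solving: λ = -5, -2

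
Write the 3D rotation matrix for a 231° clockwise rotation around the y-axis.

Rotation matrix for clockwise 231° around y-axis:
A clockwise rotation by 231° is a counterclockwise rotation by -231°.
cos(-231°) = -0.6293, sin(-231°) = 0.7771
Result: [[-0.6293, 0, 0.7771], [0, 1, 0], [-0.7771, 0, -0.6293]]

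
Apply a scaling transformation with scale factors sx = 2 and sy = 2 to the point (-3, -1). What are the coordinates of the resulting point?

Scaling matrix:
[[2, 0], [0, 2]]
Result: (-3 × 2, -1 × 2) = (-6, -2)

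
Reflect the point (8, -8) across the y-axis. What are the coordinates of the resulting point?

Reflection across y-axis: (8, -8) → (-8, -8)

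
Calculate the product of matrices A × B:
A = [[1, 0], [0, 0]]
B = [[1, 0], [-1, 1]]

Matrix multiplication:
C[0][0] = 1×1 + 0×-1 = 1
C[0][1] = 1×0 + 0×1 = 0
C[1][0] = 0×1 + 0×-1 = 0
C[1][1] = 0×0 + 0×1 = 0
Result: [[1, 0], [0, 0]]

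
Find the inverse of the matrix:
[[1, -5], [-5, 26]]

For [[a,b],[c,d]], inverse = (1/det)·[[d,-b],[-c,a]]
det = (1)(26) - (-5)(-5) = 26 - 25 = 1
Inverse = [[26, 5], [5, 1]]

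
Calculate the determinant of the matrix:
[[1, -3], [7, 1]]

For a 2×2 matrix [[a, b], [c, d]], det = ad - bc
det = (1)(1) - (-3)(7) = 1 - -21 = 22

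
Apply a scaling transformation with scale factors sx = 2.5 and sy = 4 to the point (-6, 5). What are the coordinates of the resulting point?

Scaling matrix:
[[2.50, 0], [0, 4]]
Result: (-6 × 2.5, 5 × 4) = (-15, 20)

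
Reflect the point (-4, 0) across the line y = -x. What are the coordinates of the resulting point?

Reflection across line y = -x: (-4, 0) → (0, 4)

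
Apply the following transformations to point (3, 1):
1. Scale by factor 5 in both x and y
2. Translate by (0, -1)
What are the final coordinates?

Step 1: Scale (3, 1) by 5 → (15, 5)
Step 2: Translate by (0, -1) → (15, 4)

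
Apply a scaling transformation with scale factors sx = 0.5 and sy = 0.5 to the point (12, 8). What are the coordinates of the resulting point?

Scaling matrix:
[[0.50, 0], [0, 0.50]]
Result: (12 × 0.5, 8 × 0.5) = (6, 4)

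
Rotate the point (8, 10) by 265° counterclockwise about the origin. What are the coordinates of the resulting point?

Rotation matrix for 265°: [[cos 265°, -sin 265°], [sin 265°, cos 265°]] ≈ [[-0.087156, 0.996195], [-0.996195, -0.087156]]
[[-0.087156, 0.996195], [-0.996195, -0.087156]] × [8, 10]ᵀ ≈ [9.2647, -8.8411]ᵀ
Result: (9.2647, -8.8411)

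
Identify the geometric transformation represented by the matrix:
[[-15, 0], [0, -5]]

This matrix represents: non-uniform scaling by sx = -15, sy = -5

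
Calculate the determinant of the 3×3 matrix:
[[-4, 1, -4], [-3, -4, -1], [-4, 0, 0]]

Expansion along first row:
det = -4·det([[-4,-1],[0,0]]) - 1·det([[-3,-1],[-4,0]]) + -4·det([[-3,-4],[-4,0]])
    = -4·(-4·0 - -1·0) - 1·(-3·0 - -1·-4) + -4·(-3·0 - -4·-4)
    = -4·0 - 1·-4 + -4·-16
    = 0 + 4 + 64 = 68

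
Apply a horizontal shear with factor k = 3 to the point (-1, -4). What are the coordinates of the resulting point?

Shear matrix for horizontal shear with factor k = 3:
[[1, 3], [0, 1]]
Result: (-1, -4) → (-13, -4)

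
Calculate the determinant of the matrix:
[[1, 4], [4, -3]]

For a 2×2 matrix [[a, b], [c, d]], det = ad - bc
det = (1)(-3) - (4)(4) = -3 - 16 = -19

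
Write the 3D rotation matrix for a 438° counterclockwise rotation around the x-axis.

Rotation matrix for counterclockwise 438° around x-axis:
cos(438°) = 0.2079, sin(438°) = 0.9781
Result: [[1, 0, 0], [0, 0.2079, -0.9781], [0, 0.9781, 0.2079]]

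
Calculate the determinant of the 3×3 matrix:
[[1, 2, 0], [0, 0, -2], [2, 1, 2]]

Expansion along first row:
det = 1·det([[0,-2],[1,2]]) - 2·det([[0,-2],[2,2]]) + 0·det([[0,0],[2,1]])
    = 1·(0·2 - -2·1) - 2·(0·2 - -2·2) + 0·(0·1 - 0·2)
    = 1·2 - 2·4 + 0·0
    = 2 + -8 + 0 = -6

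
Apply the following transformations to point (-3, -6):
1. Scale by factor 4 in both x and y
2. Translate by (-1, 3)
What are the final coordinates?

Step 1: Scale (-3, -6) by 4 → (-12, -24)
Step 2: Translate by (-1, 3) → (-13, -21)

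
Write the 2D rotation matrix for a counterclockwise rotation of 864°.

Rotation matrix formula: [[cos θ, -sin θ], [sin θ, cos θ]]
For θ = 864°:
cos(864°) = -0.8090
sin(864°) = 0.5878
Result: [[-0.8090, -0.5878], [0.5878, -0.8090]]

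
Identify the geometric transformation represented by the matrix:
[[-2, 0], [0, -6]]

This matrix represents: non-uniform scaling by sx = -2, sy = -6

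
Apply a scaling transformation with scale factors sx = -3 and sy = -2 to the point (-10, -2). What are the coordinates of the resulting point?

Scaling matrix:
[[-3, 0], [0, -2]]
Result: (-10 × -3, -2 × -2) = (30, 4)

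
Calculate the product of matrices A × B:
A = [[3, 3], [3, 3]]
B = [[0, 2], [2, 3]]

Matrix multiplication:
C[0][0] = 3×0 + 3×2 = 6
C[0][1] = 3×2 + 3×3 = 15
C[1][0] = 3×0 + 3×2 = 6
C[1][1] = 3×2 + 3×3 = 15
Result: [[6, 15], [6, 15]]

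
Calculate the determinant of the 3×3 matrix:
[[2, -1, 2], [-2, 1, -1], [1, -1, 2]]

Expansion along first row:
det = 2·det([[1,-1],[-1,2]]) - -1·det([[-2,-1],[1,2]]) + 2·det([[-2,1],[1,-1]])
    = 2·(1·2 - -1·-1) - -1·(-2·2 - -1·1) + 2·(-2·-1 - 1·1)
    = 2·1 - -1·-3 + 2·1
    = 2 + -3 + 2 = 1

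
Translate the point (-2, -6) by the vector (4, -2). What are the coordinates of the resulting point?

Translation by (4, -2) (homogeneous matrix [[1, 0, 4], [0, 1, -2], [0, 0, 1]]):
x' = -2 + 4 = 2
y' = -6 + -2 = -8
Result: (2, -8)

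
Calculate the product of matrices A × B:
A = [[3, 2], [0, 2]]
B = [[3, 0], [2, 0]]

Matrix multiplication:
C[0][0] = 3×3 + 2×2 = 13
C[0][1] = 3×0 + 2×0 = 0
C[1][0] = 0×3 + 2×2 = 4
C[1][1] = 0×0 + 2×0 = 0
Result: [[13, 0], [4, 0]]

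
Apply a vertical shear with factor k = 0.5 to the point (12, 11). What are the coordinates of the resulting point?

Shear matrix for vertical shear with factor k = 0.5:
[[1, 0], [0.50, 1]]
Result: (12, 11) → (12, 17)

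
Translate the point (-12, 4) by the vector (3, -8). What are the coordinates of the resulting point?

Translation by (3, -8) (homogeneous matrix [[1, 0, 3], [0, 1, -8], [0, 0, 1]]):
x' = -12 + 3 = -9
y' = 4 + -8 = -4
Result: (-9, -4)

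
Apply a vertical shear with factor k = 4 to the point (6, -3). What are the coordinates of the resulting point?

Shear matrix for vertical shear with factor k = 4:
[[1, 0], [4, 1]]
Result: (6, -3) → (6, 21)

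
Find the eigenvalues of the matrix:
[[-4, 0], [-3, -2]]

Characteristic equation: det(A - λI) = 0
λ² - (trace)λ + (det) = 0
trace = -4 + -2 = -6, det = (-4)(-2) - (0)(-3) = 8
λ² - (-6)λ + (8) = 0
λ = (-6 ± √((-6)² - 4·(8))) / 2 = (-6 ± √4) / 2
Solving: λ = -4, -2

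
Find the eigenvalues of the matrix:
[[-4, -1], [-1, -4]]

Characteristic equation: det(A - λI) = 0
λ² - (trace)λ + (det) = 0
trace = -4 + -4 = -8, det = (-4)(-4) - (-1)(-1) = 15
λ² - (-8)λ + (15) = 0
λ = (-8 ± √((-8)² - 4·(15))) / 2 = (-8 ± √4) / 2
Solving: λ = -5, -3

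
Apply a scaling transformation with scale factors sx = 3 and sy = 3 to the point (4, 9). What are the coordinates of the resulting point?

Scaling matrix:
[[3, 0], [0, 3]]
Result: (4 × 3, 9 × 3) = (12, 27)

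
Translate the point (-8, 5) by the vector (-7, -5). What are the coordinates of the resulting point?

Translation by (-7, -5) (homogeneous matrix [[1, 0, -7], [0, 1, -5], [0, 0, 1]]):
x' = -8 + -7 = -15
y' = 5 + -5 = 0
Result: (-15, 0)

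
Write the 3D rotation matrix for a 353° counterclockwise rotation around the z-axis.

Rotation matrix for counterclockwise 353° around z-axis:
cos(353°) = 0.9925, sin(353°) = -0.1219
Result: [[0.9925, 0.1219, 0], [-0.1219, 0.9925, 0], [0, 0, 1]]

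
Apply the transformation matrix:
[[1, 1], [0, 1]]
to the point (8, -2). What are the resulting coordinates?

Matrix multiplication:
[[1, 1], [0, 1]] × [8, -2]ᵀ
= [(1)(8) + (1)(-2), (0)(8) + (1)(-2)]ᵀ
= [6, -2]ᵀ
Result: (6, -2)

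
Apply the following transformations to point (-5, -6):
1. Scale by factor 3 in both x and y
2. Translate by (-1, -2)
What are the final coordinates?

Step 1: Scale (-5, -6) by 3 → (-15, -18)
Step 2: Translate by (-1, -2) → (-16, -20)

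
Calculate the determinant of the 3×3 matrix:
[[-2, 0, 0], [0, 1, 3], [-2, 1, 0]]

Expansion along first row:
det = -2·det([[1,3],[1,0]]) - 0·det([[0,3],[-2,0]]) + 0·det([[0,1],[-2,1]])
    = -2·(1·0 - 3·1) - 0·(0·0 - 3·-2) + 0·(0·1 - 1·-2)
    = -2·-3 - 0·6 + 0·2
    = 6 + 0 + 0 = 6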